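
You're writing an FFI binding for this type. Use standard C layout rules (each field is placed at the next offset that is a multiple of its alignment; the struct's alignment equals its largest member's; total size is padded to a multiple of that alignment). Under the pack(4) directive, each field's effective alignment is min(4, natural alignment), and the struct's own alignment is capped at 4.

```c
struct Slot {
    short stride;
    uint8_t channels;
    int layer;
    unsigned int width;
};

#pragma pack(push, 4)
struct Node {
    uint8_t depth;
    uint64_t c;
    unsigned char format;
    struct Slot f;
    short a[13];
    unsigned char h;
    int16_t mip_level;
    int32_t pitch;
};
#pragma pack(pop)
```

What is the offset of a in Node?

Slot: 0..2  stride  (2B, 2-aligned); 2..3  channels  (1B, 1-aligned); 3..4  -- padding (1B); 4..8  layer  (4B, 4-aligned); 8..12  width  (4B, 4-aligned); sizeof = 12, alignof = 4
0..1  depth  (1B, 1-aligned)
1..4  -- padding (3B)
4..12  c  (8B, 4-aligned)
12..13  format  (1B, 1-aligned)
13..16  -- padding (3B)
16..28  f  (12B, 4-aligned)
28..54  a  (26B, 2-aligned)

28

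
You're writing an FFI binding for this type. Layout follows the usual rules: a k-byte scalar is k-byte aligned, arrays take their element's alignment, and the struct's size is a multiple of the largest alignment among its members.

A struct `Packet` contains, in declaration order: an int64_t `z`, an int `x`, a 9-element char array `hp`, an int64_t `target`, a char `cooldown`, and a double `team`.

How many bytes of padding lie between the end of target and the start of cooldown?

0

@0: z [8B, align 8] → 8
@8: x [4B, align 4] → 12
@12: hp [9B, align 1] → 21
+3 pad (align 8)
@24: target [8B, align 8] → 32
@32: cooldown [1B, align 1] → 33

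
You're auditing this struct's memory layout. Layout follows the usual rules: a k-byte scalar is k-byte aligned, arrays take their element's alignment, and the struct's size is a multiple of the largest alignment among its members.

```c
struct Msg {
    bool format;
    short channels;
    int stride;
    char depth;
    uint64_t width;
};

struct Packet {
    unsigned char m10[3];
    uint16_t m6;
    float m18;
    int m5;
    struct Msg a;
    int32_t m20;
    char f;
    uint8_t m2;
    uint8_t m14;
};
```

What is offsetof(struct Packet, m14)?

46

Msg: 0..1  format  (1B, 1-aligned); 1..2  -- padding (1B); 2..4  channels  (2B, 2-aligned); 4..8  stride  (4B, 4-aligned); 8..9  depth  (1B, 1-aligned); 9..16  -- padding (7B); 16..24  width  (8B, 8-aligned); sizeof = 24, alignof = 8
0..3  m10  (3B, 1-aligned)
3..4  -- padding (1B)
4..6  m6  (2B, 2-aligned)
6..8  -- padding (2B)
8..12  m18  (4B, 4-aligned)
12..16  m5  (4B, 4-aligned)
16..40  a  (24B, 8-aligned)
40..44  m20  (4B, 4-aligned)
44..45  f  (1B, 1-aligned)
45..46  m2  (1B, 1-aligned)
46..47  m14  (1B, 1-aligned)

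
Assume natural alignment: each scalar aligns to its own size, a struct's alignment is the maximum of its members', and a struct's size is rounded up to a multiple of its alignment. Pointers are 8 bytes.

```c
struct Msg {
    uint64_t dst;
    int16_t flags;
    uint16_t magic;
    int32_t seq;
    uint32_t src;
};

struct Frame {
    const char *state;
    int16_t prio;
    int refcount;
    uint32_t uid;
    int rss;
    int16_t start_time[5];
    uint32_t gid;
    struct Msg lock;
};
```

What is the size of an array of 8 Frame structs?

512

Msg: 0..8  dst  (8B, 8-aligned); 8..10  flags  (2B, 2-aligned); 10..12  magic  (2B, 2-aligned); 12..16  seq  (4B, 4-aligned); 16..20  src  (4B, 4-aligned); 20..24  -- tail padding (4B); sizeof = 24, alignof = 8
0..8  state  (8B, 8-aligned)
8..10  prio  (2B, 2-aligned)
10..12  -- padding (2B)
12..16  refcount  (4B, 4-aligned)
16..20  uid  (4B, 4-aligned)
20..24  rss  (4B, 4-aligned)
24..34  start_time  (10B, 2-aligned)
34..36  -- padding (2B)
36..40  gid  (4B, 4-aligned)
40..64  lock  (24B, 8-aligned)
sizeof = 64, alignof = 8
array of 8: 8 × 64 = 512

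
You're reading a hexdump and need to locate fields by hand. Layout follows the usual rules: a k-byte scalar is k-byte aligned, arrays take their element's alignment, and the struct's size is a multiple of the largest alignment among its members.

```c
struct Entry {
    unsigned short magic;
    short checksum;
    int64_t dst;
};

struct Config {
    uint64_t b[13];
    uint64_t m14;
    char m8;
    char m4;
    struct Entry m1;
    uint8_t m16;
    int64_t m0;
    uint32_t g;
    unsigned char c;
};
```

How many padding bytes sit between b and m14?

0

Entry: @0: magic [2B, align 2] → 2; @2: checksum [2B, align 2] → 4; +4 pad (align 8); @8: dst [8B, align 8] → 16; size 16, align 8
@0: b [104B, align 8] → 104
@104: m14 [8B, align 8] → 112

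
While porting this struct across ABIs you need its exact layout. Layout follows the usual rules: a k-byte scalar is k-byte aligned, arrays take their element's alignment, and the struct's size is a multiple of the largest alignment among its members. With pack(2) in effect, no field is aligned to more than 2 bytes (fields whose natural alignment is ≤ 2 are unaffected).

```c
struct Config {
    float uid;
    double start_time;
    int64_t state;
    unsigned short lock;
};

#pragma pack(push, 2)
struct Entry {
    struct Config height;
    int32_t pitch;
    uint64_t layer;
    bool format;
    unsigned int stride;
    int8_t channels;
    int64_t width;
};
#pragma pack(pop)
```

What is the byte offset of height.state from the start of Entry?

16

Config: uid at 0 (size 4, align 4) → ends 4; pad 4 to align 8 for start_time; start_time at 8 (size 8, align 8) → ends 16; state at 16 (size 8, align 8) → ends 24; lock at 24 (size 2, align 2) → ends 26; tail pad 6 to reach multiple of 8; total 32 bytes, alignment 8
height at 0 (size 32, align 2) → ends 32
within Config: state at 16
0 + 16 = 16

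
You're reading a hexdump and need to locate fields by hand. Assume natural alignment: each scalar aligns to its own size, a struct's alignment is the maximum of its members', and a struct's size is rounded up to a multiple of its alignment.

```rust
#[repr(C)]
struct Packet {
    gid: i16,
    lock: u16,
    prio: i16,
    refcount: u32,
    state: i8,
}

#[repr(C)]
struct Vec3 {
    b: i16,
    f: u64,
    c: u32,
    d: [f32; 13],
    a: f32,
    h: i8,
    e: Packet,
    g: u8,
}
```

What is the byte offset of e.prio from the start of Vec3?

Packet: @0: gid [2B, align 2] → 2; @2: lock [2B, align 2] → 4; @4: prio [2B, align 2] → 6; +2 pad (align 4); @8: refcount [4B, align 4] → 12; @12: state [1B, align 1] → 13; +3 tail pad (align 4); size 16, align 4
@0: b [2B, align 2] → 2
+6 pad (align 8)
@8: f [8B, align 8] → 16
@16: c [4B, align 4] → 20
@20: d [52B, align 4] → 72
@72: a [4B, align 4] → 76
@76: h [1B, align 1] → 77
+3 pad (align 4)
@80: e [16B, align 4] → 96
within Packet: prio at 4
80 + 4 = 84

84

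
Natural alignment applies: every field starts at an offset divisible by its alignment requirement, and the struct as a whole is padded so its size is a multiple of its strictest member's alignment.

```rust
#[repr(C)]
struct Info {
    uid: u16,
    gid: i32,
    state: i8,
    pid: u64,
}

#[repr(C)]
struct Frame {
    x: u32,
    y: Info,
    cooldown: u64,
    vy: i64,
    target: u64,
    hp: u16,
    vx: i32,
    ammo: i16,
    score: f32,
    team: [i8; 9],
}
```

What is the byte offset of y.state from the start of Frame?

16

Info: 0..2  uid  (2B, 2-aligned); 2..4  -- padding (2B); 4..8  gid  (4B, 4-aligned); 8..9  state  (1B, 1-aligned); 9..16  -- padding (7B); 16..24  pid  (8B, 8-aligned); sizeof = 24, alignof = 8
0..4  x  (4B, 4-aligned)
4..8  -- padding (4B)
8..32  y  (24B, 8-aligned)
within Info: state at 8
8 + 8 = 16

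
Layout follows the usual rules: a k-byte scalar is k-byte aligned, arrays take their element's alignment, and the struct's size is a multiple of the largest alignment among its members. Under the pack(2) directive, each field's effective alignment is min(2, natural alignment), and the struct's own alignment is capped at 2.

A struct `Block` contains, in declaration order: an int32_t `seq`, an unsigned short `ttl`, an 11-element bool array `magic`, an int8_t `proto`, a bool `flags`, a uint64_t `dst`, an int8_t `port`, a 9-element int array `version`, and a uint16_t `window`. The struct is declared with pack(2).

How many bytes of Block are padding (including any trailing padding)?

2

0..4  seq  (4B, 2-aligned)
4..6  ttl  (2B, 2-aligned)
6..17  magic  (11B, 1-aligned)
17..18  proto  (1B, 1-aligned)
18..19  flags  (1B, 1-aligned)
19..20  -- padding (1B)
20..28  dst  (8B, 2-aligned)
28..29  port  (1B, 1-aligned)
29..30  -- padding (1B)
30..66  version  (36B, 2-aligned)
66..68  window  (2B, 2-aligned)
sizeof = 68, alignof = 2
data bytes 66, size 68 → padding 2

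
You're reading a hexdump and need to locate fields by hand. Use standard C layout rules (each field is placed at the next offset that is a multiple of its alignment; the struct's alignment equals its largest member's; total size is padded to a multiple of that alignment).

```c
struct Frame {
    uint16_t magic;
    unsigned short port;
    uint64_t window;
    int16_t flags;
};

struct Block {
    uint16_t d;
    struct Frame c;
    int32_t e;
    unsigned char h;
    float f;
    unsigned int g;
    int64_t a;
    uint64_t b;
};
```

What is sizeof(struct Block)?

64

Frame: 0..2  magic  (2B, 2-aligned); 2..4  port  (2B, 2-aligned); 4..8  -- padding (4B); 8..16  window  (8B, 8-aligned); 16..18  flags  (2B, 2-aligned); 18..24  -- tail padding (6B); sizeof = 24, alignof = 8
0..2  d  (2B, 2-aligned)
2..8  -- padding (6B)
8..32  c  (24B, 8-aligned)
32..36  e  (4B, 4-aligned)
36..37  h  (1B, 1-aligned)
37..40  -- padding (3B)
40..44  f  (4B, 4-aligned)
44..48  g  (4B, 4-aligned)
48..56  a  (8B, 8-aligned)
56..64  b  (8B, 8-aligned)
sizeof = 64, alignof = 8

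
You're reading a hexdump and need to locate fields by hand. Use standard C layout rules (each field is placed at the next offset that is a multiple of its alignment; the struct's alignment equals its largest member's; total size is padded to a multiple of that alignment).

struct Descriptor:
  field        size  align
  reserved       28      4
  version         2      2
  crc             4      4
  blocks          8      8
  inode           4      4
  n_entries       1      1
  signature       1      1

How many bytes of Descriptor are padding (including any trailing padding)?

@0: reserved [28B, align 4] → 28
@28: version [2B, align 2] → 30
+2 pad (align 4)
@32: crc [4B, align 4] → 36
+4 pad (align 8)
@40: blocks [8B, align 8] → 48
@48: inode [4B, align 4] → 52
@52: n_entries [1B, align 1] → 53
@53: signature [1B, align 1] → 54
+2 tail pad (align 8)
size 56, align 8
data bytes 48, size 56 → padding 8

8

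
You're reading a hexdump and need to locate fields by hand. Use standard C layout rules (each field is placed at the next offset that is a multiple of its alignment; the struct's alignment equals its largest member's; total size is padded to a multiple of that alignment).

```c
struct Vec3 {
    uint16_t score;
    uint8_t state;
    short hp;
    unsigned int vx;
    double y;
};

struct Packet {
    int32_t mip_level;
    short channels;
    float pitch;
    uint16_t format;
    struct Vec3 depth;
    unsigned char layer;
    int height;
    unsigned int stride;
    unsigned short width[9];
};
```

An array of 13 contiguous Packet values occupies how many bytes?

936

Vec3: 0..2  score  (2B, 2-aligned); 2..3  state  (1B, 1-aligned); 3..4  -- padding (1B); 4..6  hp  (2B, 2-aligned); 6..8  -- padding (2B); 8..12  vx  (4B, 4-aligned); 12..16  -- padding (4B); 16..24  y  (8B, 8-aligned); sizeof = 24, alignof = 8
0..4  mip_level  (4B, 4-aligned)
4..6  channels  (2B, 2-aligned)
6..8  -- padding (2B)
8..12  pitch  (4B, 4-aligned)
12..14  format  (2B, 2-aligned)
14..16  -- padding (2B)
16..40  depth  (24B, 8-aligned)
40..41  layer  (1B, 1-aligned)
41..44  -- padding (3B)
44..48  height  (4B, 4-aligned)
48..52  stride  (4B, 4-aligned)
52..70  width  (18B, 2-aligned)
70..72  -- tail padding (2B)
sizeof = 72, alignof = 8
array of 13: 13 × 72 = 936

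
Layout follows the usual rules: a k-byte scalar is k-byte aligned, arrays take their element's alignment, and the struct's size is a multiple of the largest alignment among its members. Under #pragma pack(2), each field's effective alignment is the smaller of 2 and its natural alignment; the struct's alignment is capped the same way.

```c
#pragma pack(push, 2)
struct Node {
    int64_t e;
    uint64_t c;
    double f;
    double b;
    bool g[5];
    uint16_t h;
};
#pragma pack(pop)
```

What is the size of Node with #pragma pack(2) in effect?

40

0..8  e  (8B, 2-aligned)
8..16  c  (8B, 2-aligned)
16..24  f  (8B, 2-aligned)
24..32  b  (8B, 2-aligned)
32..37  g  (5B, 1-aligned)
37..38  -- padding (1B)
38..40  h  (2B, 2-aligned)
sizeof = 40, alignof = 2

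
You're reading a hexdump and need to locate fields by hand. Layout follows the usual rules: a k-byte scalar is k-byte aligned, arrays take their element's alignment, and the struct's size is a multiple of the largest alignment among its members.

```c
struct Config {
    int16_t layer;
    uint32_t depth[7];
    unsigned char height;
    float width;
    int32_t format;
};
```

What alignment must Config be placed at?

member alignments: layer=2, depth=4, height=1, width=4, format=4
max = 4

4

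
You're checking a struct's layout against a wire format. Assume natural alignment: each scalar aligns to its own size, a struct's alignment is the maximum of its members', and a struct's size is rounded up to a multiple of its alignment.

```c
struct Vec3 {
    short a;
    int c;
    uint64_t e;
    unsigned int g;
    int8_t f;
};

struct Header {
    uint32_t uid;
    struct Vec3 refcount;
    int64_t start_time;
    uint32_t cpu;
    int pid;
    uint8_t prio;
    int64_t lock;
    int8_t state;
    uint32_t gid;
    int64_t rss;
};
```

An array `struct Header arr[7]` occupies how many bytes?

560

Vec3: 0..2  a  (2B, 2-aligned); 2..4  -- padding (2B); 4..8  c  (4B, 4-aligned); 8..16  e  (8B, 8-aligned); 16..20  g  (4B, 4-aligned); 20..21  f  (1B, 1-aligned); 21..24  -- tail padding (3B); sizeof = 24, alignof = 8
0..4  uid  (4B, 4-aligned)
4..8  -- padding (4B)
8..32  refcount  (24B, 8-aligned)
32..40  start_time  (8B, 8-aligned)
40..44  cpu  (4B, 4-aligned)
44..48  pid  (4B, 4-aligned)
48..49  prio  (1B, 1-aligned)
49..56  -- padding (7B)
56..64  lock  (8B, 8-aligned)
64..65  state  (1B, 1-aligned)
65..68  -- padding (3B)
68..72  gid  (4B, 4-aligned)
72..80  rss  (8B, 8-aligned)
sizeof = 80, alignof = 8
array of 7: 7 × 80 = 560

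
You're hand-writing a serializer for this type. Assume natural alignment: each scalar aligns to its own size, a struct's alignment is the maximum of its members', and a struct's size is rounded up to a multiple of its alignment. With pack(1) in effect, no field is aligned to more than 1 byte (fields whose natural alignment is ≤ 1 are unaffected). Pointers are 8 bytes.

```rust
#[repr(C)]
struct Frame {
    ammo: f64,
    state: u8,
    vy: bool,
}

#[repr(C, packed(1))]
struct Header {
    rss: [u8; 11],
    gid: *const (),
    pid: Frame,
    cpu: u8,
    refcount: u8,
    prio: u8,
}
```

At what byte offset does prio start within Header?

37

Frame: ammo at 0 (size 8, align 8) → ends 8; state at 8 (size 1, align 1) → ends 9; vy at 9 (size 1, align 1) → ends 10; tail pad 6 to reach multiple of 8; total 16 bytes, alignment 8
rss at 0 (size 11, align 1) → ends 11
gid at 11 (size 8, align 1) → ends 19
pid at 19 (size 16, align 1) → ends 35
cpu at 35 (size 1, align 1) → ends 36
refcount at 36 (size 1, align 1) → ends 37
prio at 37 (size 1, align 1) → ends 38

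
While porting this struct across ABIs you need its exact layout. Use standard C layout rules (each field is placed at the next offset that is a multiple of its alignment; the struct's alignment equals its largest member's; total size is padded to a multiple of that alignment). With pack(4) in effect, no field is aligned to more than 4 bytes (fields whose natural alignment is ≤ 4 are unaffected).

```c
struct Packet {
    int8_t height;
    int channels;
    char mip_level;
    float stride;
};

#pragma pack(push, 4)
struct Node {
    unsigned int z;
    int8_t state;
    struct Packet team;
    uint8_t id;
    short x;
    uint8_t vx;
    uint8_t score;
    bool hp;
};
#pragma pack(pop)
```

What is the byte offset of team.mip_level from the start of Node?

16

Packet: 0..1  height  (1B, 1-aligned); 1..4  -- padding (3B); 4..8  channels  (4B, 4-aligned); 8..9  mip_level  (1B, 1-aligned); 9..12  -- padding (3B); 12..16  stride  (4B, 4-aligned); sizeof = 16, alignof = 4
0..4  z  (4B, 4-aligned)
4..5  state  (1B, 1-aligned)
5..8  -- padding (3B)
8..24  team  (16B, 4-aligned)
within Packet: mip_level at 8
8 + 8 = 16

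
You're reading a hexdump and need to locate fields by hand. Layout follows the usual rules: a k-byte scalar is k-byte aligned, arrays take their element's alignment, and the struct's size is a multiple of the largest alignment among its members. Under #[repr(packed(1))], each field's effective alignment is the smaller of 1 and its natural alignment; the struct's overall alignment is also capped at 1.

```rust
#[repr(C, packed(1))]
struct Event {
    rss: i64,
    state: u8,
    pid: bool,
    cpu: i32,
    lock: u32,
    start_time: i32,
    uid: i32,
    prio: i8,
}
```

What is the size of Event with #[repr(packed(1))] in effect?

@0: rss [8B, align 1] → 8
@8: state [1B, align 1] → 9
@9: pid [1B, align 1] → 10
@10: cpu [4B, align 1] → 14
@14: lock [4B, align 1] → 18
@18: start_time [4B, align 1] → 22
@22: uid [4B, align 1] → 26
@26: prio [1B, align 1] → 27
size 27, align 1

27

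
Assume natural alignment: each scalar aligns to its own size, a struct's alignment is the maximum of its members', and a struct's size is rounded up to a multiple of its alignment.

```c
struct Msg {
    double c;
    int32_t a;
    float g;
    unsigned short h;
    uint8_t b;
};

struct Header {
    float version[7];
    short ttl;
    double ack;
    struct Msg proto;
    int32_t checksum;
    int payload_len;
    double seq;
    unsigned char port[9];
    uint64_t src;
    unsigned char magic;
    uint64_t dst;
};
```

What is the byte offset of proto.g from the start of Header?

52

Msg: @0: c [8B, align 8] → 8; @8: a [4B, align 4] → 12; @12: g [4B, align 4] → 16; @16: h [2B, align 2] → 18; @18: b [1B, align 1] → 19; +5 tail pad (align 8); size 24, align 8
@0: version [28B, align 4] → 28
@28: ttl [2B, align 2] → 30
+2 pad (align 8)
@32: ack [8B, align 8] → 40
@40: proto [24B, align 8] → 64
within Msg: g at 12
40 + 12 = 52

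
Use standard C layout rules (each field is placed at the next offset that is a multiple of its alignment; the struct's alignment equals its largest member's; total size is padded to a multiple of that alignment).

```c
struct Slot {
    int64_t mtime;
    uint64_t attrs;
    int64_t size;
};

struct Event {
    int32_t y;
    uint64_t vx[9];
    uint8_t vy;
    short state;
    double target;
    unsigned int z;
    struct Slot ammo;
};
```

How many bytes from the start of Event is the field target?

Slot: 0..8  mtime  (8B, 8-aligned); 8..16  attrs  (8B, 8-aligned); 16..24  size  (8B, 8-aligned); sizeof = 24, alignof = 8
0..4  y  (4B, 4-aligned)
4..8  -- padding (4B)
8..80  vx  (72B, 8-aligned)
80..81  vy  (1B, 1-aligned)
81..82  -- padding (1B)
82..84  state  (2B, 2-aligned)
84..88  -- padding (4B)
88..96  target  (8B, 8-aligned)

88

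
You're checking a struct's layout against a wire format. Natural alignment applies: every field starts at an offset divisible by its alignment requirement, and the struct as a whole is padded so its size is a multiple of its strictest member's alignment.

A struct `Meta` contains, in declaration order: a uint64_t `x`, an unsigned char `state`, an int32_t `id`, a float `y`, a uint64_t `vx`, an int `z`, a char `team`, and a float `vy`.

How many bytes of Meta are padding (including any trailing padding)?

x at 0 (size 8, align 8) → ends 8
state at 8 (size 1, align 1) → ends 9
pad 3 to align 4 for id
id at 12 (size 4, align 4) → ends 16
y at 16 (size 4, align 4) → ends 20
pad 4 to align 8 for vx
vx at 24 (size 8, align 8) → ends 32
z at 32 (size 4, align 4) → ends 36
team at 36 (size 1, align 1) → ends 37
pad 3 to align 4 for vy
vy at 40 (size 4, align 4) → ends 44
tail pad 4 to reach multiple of 8
total 48 bytes, alignment 8
data bytes 34, size 48 → padding 14

14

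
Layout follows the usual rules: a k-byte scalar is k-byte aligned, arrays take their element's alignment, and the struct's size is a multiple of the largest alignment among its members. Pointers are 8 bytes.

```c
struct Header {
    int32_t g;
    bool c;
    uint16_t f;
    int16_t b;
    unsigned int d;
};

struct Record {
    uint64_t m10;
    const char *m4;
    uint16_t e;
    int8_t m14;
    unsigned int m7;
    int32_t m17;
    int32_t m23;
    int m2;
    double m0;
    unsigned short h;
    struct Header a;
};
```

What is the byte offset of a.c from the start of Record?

Header: 0..4  g  (4B, 4-aligned); 4..5  c  (1B, 1-aligned); 5..6  -- padding (1B); 6..8  f  (2B, 2-aligned); 8..10  b  (2B, 2-aligned); 10..12  -- padding (2B); 12..16  d  (4B, 4-aligned); sizeof = 16, alignof = 4
0..8  m10  (8B, 8-aligned)
8..16  m4  (8B, 8-aligned)
16..18  e  (2B, 2-aligned)
18..19  m14  (1B, 1-aligned)
19..20  -- padding (1B)
20..24  m7  (4B, 4-aligned)
24..28  m17  (4B, 4-aligned)
28..32  m23  (4B, 4-aligned)
32..36  m2  (4B, 4-aligned)
36..40  -- padding (4B)
40..48  m0  (8B, 8-aligned)
48..50  h  (2B, 2-aligned)
50..52  -- padding (2B)
52..68  a  (16B, 4-aligned)
within Header: c at 4
52 + 4 = 56

56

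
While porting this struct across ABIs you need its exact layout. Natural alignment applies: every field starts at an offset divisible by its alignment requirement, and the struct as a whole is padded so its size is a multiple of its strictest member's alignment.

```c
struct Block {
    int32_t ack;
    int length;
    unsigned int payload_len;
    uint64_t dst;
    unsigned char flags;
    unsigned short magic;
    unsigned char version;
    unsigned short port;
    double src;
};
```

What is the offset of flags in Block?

24

0..4  ack  (4B, 4-aligned)
4..8  length  (4B, 4-aligned)
8..12  payload_len  (4B, 4-aligned)
12..16  -- padding (4B)
16..24  dst  (8B, 8-aligned)
24..25  flags  (1B, 1-aligned)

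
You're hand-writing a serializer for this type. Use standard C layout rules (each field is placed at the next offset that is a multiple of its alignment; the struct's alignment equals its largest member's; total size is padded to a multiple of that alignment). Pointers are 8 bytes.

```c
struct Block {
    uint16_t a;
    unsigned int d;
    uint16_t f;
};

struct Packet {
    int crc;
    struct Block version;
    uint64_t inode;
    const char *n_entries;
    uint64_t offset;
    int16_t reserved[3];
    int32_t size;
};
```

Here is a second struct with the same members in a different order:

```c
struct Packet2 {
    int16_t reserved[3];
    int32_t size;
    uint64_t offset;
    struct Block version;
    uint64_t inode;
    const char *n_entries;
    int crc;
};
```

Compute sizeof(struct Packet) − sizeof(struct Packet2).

-8

Block: a at 0 (size 2, align 2) → ends 2; pad 2 to align 4 for d; d at 4 (size 4, align 4) → ends 8; f at 8 (size 2, align 2) → ends 10; tail pad 2 to reach multiple of 4; total 12 bytes, alignment 4
crc at 0 (size 4, align 4) → ends 4
version at 4 (size 12, align 4) → ends 16
inode at 16 (size 8, align 8) → ends 24
n_entries at 24 (size 8, align 8) → ends 32
offset at 32 (size 8, align 8) → ends 40
reserved at 40 (size 6, align 2) → ends 46
pad 2 to align 4 for size
size at 48 (size 4, align 4) → ends 52
tail pad 4 to reach multiple of 8
total 56 bytes, alignment 8
— Packet2 —
reserved at 0 (size 6, align 2) → ends 6
pad 2 to align 4 for size
size at 8 (size 4, align 4) → ends 12
pad 4 to align 8 for offset
offset at 16 (size 8, align 8) → ends 24
version at 24 (size 12, align 4) → ends 36
pad 4 to align 8 for inode
inode at 40 (size 8, align 8) → ends 48
n_entries at 48 (size 8, align 8) → ends 56
crc at 56 (size 4, align 4) → ends 60
tail pad 4 to reach multiple of 8
total 64 bytes, alignment 8
56 − 64 = -8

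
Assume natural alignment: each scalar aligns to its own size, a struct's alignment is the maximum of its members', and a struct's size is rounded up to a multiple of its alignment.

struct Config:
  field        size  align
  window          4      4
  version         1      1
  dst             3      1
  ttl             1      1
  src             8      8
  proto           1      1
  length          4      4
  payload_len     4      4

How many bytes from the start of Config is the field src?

16

0..4  window  (4B, 4-aligned)
4..5  version  (1B, 1-aligned)
5..8  dst  (3B, 1-aligned)
8..9  ttl  (1B, 1-aligned)
9..16  -- padding (7B)
16..24  src  (8B, 8-aligned)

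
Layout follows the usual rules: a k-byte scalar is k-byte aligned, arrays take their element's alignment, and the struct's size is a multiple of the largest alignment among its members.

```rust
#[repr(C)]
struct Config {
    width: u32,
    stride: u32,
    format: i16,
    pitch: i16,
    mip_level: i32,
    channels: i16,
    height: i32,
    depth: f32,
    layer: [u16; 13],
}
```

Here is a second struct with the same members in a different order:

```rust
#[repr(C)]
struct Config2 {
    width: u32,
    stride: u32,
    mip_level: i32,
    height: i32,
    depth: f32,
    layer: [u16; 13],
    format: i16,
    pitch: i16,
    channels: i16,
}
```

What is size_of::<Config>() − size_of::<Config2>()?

4

@0: width [4B, align 4] → 4
@4: stride [4B, align 4] → 8
@8: format [2B, align 2] → 10
@10: pitch [2B, align 2] → 12
@12: mip_level [4B, align 4] → 16
@16: channels [2B, align 2] → 18
+2 pad (align 4)
@20: height [4B, align 4] → 24
@24: depth [4B, align 4] → 28
@28: layer [26B, align 2] → 54
+2 tail pad (align 4)
size 56, align 4
— Config2 —
@0: width [4B, align 4] → 4
@4: stride [4B, align 4] → 8
@8: mip_level [4B, align 4] → 12
@12: height [4B, align 4] → 16
@16: depth [4B, align 4] → 20
@20: layer [26B, align 2] → 46
@46: format [2B, align 2] → 48
@48: pitch [2B, align 2] → 50
@50: channels [2B, align 2] → 52
size 52, align 4
56 − 52 = 4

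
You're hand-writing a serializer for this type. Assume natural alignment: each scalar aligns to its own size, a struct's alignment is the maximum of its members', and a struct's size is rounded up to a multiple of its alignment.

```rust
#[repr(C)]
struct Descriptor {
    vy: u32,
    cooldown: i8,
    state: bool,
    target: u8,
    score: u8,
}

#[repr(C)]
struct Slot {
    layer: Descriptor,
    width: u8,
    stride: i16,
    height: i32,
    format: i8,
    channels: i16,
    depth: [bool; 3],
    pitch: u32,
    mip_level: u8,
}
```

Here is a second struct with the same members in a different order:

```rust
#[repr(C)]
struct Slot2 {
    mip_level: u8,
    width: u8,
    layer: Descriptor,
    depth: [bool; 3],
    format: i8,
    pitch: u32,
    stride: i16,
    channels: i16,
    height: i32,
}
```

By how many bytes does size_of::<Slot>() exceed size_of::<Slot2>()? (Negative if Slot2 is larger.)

Descriptor: vy at 0 (size 4, align 4) → ends 4; cooldown at 4 (size 1, align 1) → ends 5; state at 5 (size 1, align 1) → ends 6; target at 6 (size 1, align 1) → ends 7; score at 7 (size 1, align 1) → ends 8; total 8 bytes, alignment 4
layer at 0 (size 8, align 4) → ends 8
width at 8 (size 1, align 1) → ends 9
pad 1 to align 2 for stride
stride at 10 (size 2, align 2) → ends 12
height at 12 (size 4, align 4) → ends 16
format at 16 (size 1, align 1) → ends 17
pad 1 to align 2 for channels
channels at 18 (size 2, align 2) → ends 20
depth at 20 (size 3, align 1) → ends 23
pad 1 to align 4 for pitch
pitch at 24 (size 4, align 4) → ends 28
mip_level at 28 (size 1, align 1) → ends 29
tail pad 3 to reach multiple of 4
total 32 bytes, alignment 4
— Slot2 —
mip_level at 0 (size 1, align 1) → ends 1
width at 1 (size 1, align 1) → ends 2
pad 2 to align 4 for layer
layer at 4 (size 8, align 4) → ends 12
depth at 12 (size 3, align 1) → ends 15
format at 15 (size 1, align 1) → ends 16
pitch at 16 (size 4, align 4) → ends 20
stride at 20 (size 2, align 2) → ends 22
channels at 22 (size 2, align 2) → ends 24
height at 24 (size 4, align 4) → ends 28
total 28 bytes, alignment 4
32 − 28 = 4

4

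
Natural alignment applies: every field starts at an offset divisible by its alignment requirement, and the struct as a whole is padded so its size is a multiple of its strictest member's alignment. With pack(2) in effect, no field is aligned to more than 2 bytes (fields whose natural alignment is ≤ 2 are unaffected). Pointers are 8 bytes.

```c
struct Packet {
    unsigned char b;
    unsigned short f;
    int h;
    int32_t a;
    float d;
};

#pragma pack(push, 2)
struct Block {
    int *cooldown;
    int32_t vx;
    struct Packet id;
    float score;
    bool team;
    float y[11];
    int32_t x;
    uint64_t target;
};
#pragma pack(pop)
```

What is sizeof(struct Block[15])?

1350

Packet: @0: b [1B, align 1] → 1; +1 pad (align 2); @2: f [2B, align 2] → 4; @4: h [4B, align 4] → 8; @8: a [4B, align 4] → 12; @12: d [4B, align 4] → 16; size 16, align 4
@0: cooldown [8B, align 2] → 8
@8: vx [4B, align 2] → 12
@12: id [16B, align 2] → 28
@28: score [4B, align 2] → 32
@32: team [1B, align 1] → 33
+1 pad (align 2)
@34: y [44B, align 2] → 78
@78: x [4B, align 2] → 82
@82: target [8B, align 2] → 90
size 90, align 2
array of 15: 15 × 90 = 1350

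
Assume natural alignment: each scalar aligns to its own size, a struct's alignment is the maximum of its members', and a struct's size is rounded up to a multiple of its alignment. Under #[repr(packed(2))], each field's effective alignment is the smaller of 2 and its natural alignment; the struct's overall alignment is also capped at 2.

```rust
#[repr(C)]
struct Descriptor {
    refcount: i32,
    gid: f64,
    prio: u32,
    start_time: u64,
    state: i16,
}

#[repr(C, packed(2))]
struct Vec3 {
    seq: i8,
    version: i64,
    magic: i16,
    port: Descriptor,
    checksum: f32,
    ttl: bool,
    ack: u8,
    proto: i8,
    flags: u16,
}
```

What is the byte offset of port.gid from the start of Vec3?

20

Descriptor: refcount at 0 (size 4, align 4) → ends 4; pad 4 to align 8 for gid; gid at 8 (size 8, align 8) → ends 16; prio at 16 (size 4, align 4) → ends 20; pad 4 to align 8 for start_time; start_time at 24 (size 8, align 8) → ends 32; state at 32 (size 2, align 2) → ends 34; tail pad 6 to reach multiple of 8; total 40 bytes, alignment 8
seq at 0 (size 1, align 1) → ends 1
pad 1 to align 2 for version
version at 2 (size 8, align 2) → ends 10
magic at 10 (size 2, align 2) → ends 12
port at 12 (size 40, align 2) → ends 52
within Descriptor: gid at 8
12 + 8 = 20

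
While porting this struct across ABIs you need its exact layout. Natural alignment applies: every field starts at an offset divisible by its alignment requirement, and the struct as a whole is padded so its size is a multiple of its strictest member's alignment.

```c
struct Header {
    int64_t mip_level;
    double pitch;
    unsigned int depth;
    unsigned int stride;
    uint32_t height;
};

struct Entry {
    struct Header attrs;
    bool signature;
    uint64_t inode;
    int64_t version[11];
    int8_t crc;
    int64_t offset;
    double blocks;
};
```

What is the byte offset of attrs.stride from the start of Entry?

Header: mip_level at 0 (size 8, align 8) → ends 8; pitch at 8 (size 8, align 8) → ends 16; depth at 16 (size 4, align 4) → ends 20; stride at 20 (size 4, align 4) → ends 24; height at 24 (size 4, align 4) → ends 28; tail pad 4 to reach multiple of 8; total 32 bytes, alignment 8
attrs at 0 (size 32, align 8) → ends 32
within Header: stride at 20
0 + 20 = 20

20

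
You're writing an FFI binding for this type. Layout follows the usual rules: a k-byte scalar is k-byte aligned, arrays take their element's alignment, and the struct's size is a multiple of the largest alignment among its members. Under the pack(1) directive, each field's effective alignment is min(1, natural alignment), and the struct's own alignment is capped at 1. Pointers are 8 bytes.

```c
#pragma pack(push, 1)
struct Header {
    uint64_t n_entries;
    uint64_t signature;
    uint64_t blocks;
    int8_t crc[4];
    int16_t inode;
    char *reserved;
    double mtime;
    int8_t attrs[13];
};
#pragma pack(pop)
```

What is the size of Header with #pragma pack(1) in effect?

0..8  n_entries  (8B, 1-aligned)
8..16  signature  (8B, 1-aligned)
16..24  blocks  (8B, 1-aligned)
24..28  crc  (4B, 1-aligned)
28..30  inode  (2B, 1-aligned)
30..38  reserved  (8B, 1-aligned)
38..46  mtime  (8B, 1-aligned)
46..59  attrs  (13B, 1-aligned)
sizeof = 59, alignof = 1

59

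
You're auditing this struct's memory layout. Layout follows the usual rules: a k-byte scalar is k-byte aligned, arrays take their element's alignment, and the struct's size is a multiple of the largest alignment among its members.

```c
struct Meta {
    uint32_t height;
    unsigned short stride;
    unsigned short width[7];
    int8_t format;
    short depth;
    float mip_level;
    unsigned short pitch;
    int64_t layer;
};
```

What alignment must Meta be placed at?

8

member alignments: height=4, stride=2, width=2, format=1, depth=2, mip_level=4, pitch=2, layer=8
max = 8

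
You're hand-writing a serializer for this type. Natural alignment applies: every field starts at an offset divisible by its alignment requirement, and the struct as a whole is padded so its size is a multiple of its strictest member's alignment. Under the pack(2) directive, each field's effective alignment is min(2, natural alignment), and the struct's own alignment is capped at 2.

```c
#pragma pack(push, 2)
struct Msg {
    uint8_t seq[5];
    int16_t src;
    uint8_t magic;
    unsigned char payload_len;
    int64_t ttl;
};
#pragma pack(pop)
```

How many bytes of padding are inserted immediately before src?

1

0..5  seq  (5B, 1-aligned)
5..6  -- padding (1B)
6..8  src  (2B, 2-aligned)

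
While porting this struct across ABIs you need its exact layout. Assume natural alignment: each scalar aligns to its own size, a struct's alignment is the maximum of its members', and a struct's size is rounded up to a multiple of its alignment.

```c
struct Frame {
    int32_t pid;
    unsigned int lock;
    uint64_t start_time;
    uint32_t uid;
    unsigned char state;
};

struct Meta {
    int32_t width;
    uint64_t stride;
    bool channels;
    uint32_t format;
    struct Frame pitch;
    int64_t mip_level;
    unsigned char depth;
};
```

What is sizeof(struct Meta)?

Frame: pid at 0 (size 4, align 4) → ends 4; lock at 4 (size 4, align 4) → ends 8; start_time at 8 (size 8, align 8) → ends 16; uid at 16 (size 4, align 4) → ends 20; state at 20 (size 1, align 1) → ends 21; tail pad 3 to reach multiple of 8; total 24 bytes, alignment 8
width at 0 (size 4, align 4) → ends 4
pad 4 to align 8 for stride
stride at 8 (size 8, align 8) → ends 16
channels at 16 (size 1, align 1) → ends 17
pad 3 to align 4 for format
format at 20 (size 4, align 4) → ends 24
pitch at 24 (size 24, align 8) → ends 48
mip_level at 48 (size 8, align 8) → ends 56
depth at 56 (size 1, align 1) → ends 57
tail pad 7 to reach multiple of 8
total 64 bytes, alignment 8

64 bytes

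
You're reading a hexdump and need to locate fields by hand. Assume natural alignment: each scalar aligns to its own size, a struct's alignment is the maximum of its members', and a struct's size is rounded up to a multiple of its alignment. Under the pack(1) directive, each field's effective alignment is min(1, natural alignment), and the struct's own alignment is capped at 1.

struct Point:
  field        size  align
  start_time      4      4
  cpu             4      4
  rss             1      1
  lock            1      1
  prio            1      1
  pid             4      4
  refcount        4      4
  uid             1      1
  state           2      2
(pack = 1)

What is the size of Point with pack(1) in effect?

22

@0: start_time [4B, align 1] → 4
@4: cpu [4B, align 1] → 8
@8: rss [1B, align 1] → 9
@9: lock [1B, align 1] → 10
@10: prio [1B, align 1] → 11
@11: pid [4B, align 1] → 15
@15: refcount [4B, align 1] → 19
@19: uid [1B, align 1] → 20
@20: state [2B, align 1] → 22
size 22, align 1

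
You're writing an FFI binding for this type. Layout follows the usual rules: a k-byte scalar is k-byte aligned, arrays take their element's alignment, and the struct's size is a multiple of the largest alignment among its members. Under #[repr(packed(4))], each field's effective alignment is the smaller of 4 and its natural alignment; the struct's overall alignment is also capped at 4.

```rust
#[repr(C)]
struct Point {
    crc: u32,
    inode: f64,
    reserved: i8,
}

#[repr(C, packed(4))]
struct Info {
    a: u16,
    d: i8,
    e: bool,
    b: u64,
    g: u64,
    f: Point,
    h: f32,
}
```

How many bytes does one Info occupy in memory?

48 bytes

Point: crc at 0 (size 4, align 4) → ends 4; pad 4 to align 8 for inode; inode at 8 (size 8, align 8) → ends 16; reserved at 16 (size 1, align 1) → ends 17; tail pad 7 to reach multiple of 8; total 24 bytes, alignment 8
a at 0 (size 2, align 2) → ends 2
d at 2 (size 1, align 1) → ends 3
e at 3 (size 1, align 1) → ends 4
b at 4 (size 8, align 4) → ends 12
g at 12 (size 8, align 4) → ends 20
f at 20 (size 24, align 4) → ends 44
h at 44 (size 4, align 4) → ends 48
total 48 bytes, alignment 4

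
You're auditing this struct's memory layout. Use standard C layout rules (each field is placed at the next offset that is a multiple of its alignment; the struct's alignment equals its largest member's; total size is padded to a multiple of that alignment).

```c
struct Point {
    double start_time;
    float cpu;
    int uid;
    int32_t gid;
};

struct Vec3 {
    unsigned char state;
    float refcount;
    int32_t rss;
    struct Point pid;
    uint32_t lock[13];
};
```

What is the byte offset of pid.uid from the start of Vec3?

Point: start_time at 0 (size 8, align 8) → ends 8; cpu at 8 (size 4, align 4) → ends 12; uid at 12 (size 4, align 4) → ends 16; gid at 16 (size 4, align 4) → ends 20; tail pad 4 to reach multiple of 8; total 24 bytes, alignment 8
state at 0 (size 1, align 1) → ends 1
pad 3 to align 4 for refcount
refcount at 4 (size 4, align 4) → ends 8
rss at 8 (size 4, align 4) → ends 12
pad 4 to align 8 for pid
pid at 16 (size 24, align 8) → ends 40
within Point: uid at 12
16 + 12 = 28

28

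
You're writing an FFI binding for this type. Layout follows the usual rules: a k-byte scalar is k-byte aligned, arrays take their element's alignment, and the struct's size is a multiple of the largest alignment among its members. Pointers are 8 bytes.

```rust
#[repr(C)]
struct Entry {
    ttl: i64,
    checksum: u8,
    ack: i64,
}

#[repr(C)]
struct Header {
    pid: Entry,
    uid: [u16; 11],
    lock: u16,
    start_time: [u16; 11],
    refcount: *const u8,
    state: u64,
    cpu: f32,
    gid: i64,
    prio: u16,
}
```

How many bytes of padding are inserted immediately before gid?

Entry: ttl at 0 (size 8, align 8) → ends 8; checksum at 8 (size 1, align 1) → ends 9; pad 7 to align 8 for ack; ack at 16 (size 8, align 8) → ends 24; total 24 bytes, alignment 8
pid at 0 (size 24, align 8) → ends 24
uid at 24 (size 22, align 2) → ends 46
lock at 46 (size 2, align 2) → ends 48
start_time at 48 (size 22, align 2) → ends 70
pad 2 to align 8 for refcount
refcount at 72 (size 8, align 8) → ends 80
state at 80 (size 8, align 8) → ends 88
cpu at 88 (size 4, align 4) → ends 92
pad 4 to align 8 for gid
gid at 96 (size 8, align 8) → ends 104

4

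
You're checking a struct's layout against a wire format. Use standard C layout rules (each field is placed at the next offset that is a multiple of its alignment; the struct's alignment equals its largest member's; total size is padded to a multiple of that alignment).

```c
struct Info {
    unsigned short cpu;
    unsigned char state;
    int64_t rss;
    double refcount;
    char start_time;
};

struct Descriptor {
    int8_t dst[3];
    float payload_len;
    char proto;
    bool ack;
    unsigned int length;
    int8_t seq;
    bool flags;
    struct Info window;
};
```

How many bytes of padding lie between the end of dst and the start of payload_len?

1

Info: cpu at 0 (size 2, align 2) → ends 2; state at 2 (size 1, align 1) → ends 3; pad 5 to align 8 for rss; rss at 8 (size 8, align 8) → ends 16; refcount at 16 (size 8, align 8) → ends 24; start_time at 24 (size 1, align 1) → ends 25; tail pad 7 to reach multiple of 8; total 32 bytes, alignment 8
dst at 0 (size 3, align 1) → ends 3
pad 1 to align 4 for payload_len
payload_len at 4 (size 4, align 4) → ends 8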